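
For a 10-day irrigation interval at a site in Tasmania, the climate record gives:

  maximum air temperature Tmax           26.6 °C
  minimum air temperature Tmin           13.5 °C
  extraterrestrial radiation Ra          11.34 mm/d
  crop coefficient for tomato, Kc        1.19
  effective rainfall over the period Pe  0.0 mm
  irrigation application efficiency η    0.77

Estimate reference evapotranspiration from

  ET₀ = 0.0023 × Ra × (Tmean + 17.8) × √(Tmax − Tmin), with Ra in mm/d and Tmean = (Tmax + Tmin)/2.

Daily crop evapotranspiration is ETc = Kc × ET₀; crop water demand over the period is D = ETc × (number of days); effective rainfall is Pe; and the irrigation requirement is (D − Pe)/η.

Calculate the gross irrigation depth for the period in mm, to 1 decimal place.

55.2 mm

Tmean = (26.6 + 13.5)/2 = 20.05 °C
ET₀ = 0.0023 × 11.34 × (20.05 + 17.8) × √13.1 = 0.0023 × 11.34 × 37.85 × 3.6194 = 3.5731 mm/d
ETc = Kc × ET₀ = 1.19 × 3.5731 = 4.2520 mm/d
Crop demand D = ETc × 10 d = 4.2520 × 10 = 42.520 mm
D − Pe = 42.520 − 0.0 = 42.520 mm
Gross irrigation = 42.520 / 0.77 = 55.221 mm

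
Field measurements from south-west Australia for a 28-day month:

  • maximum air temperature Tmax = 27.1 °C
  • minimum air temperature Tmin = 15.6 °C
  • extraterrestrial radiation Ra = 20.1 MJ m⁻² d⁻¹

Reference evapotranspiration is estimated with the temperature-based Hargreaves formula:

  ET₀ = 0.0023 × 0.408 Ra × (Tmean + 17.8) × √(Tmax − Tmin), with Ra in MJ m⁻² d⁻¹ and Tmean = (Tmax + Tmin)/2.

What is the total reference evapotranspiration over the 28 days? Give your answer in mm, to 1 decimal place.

70.1 mm

Tmean = (27.1 + 15.6)/2 = 21.35 °C
0.408 Ra = 0.408 × 20.1 = 8.2008 mm/d equivalent
ET₀ = 0.0023 × 8.2008 × (21.35 + 17.8) × √11.5 = 0.0023 × 8.2008 × 39.15 × 3.3912 = 2.5042 mm/d
Over 28 days: 2.5042 × 28 = 70.118 mm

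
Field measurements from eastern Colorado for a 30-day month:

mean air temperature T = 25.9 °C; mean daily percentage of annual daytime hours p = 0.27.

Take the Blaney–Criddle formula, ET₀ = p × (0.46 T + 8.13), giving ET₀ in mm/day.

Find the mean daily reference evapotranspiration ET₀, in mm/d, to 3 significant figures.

ET₀ = 0.27 × (0.46 × 25.9 + 8.13) = 0.27 × 20.044 = 5.4119 mm/d

5.41 mm/d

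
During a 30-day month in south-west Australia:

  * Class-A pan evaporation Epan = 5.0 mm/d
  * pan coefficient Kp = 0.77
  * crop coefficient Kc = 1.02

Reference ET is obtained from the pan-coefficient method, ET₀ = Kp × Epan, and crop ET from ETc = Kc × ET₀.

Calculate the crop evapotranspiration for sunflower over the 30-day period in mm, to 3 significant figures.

118 mm

ET₀ = 0.77 × 5.0 = 3.8500 mm/d
ETc = Kc × ET₀ = 1.02 × 3.8500 = 3.9270 mm/d
Over 30 days: 3.9270 × 30 = 117.810 mm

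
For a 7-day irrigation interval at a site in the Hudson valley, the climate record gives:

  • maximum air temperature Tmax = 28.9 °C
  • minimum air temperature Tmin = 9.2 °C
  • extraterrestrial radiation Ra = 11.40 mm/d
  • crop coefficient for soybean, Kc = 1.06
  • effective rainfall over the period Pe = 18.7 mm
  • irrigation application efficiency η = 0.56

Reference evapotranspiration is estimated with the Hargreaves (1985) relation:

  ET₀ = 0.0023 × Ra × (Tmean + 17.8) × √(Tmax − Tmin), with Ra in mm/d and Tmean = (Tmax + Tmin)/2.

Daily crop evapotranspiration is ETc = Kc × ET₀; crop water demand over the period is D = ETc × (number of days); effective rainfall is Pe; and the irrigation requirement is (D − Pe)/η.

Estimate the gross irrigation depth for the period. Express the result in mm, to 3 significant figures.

23.4 mm

Tmean = (28.9 + 9.2)/2 = 19.05 °C
ET₀ = 0.0023 × 11.40 × (19.05 + 17.8) × √19.7 = 0.0023 × 11.40 × 36.85 × 4.4385 = 4.2885 mm/d
ETc = Kc × ET₀ = 1.06 × 4.2885 = 4.5458 mm/d
Crop demand D = ETc × 7 d = 4.5458 × 7 = 31.821 mm
D − Pe = 31.821 − 18.7 = 13.121 mm
Gross irrigation = 13.121 / 0.56 = 23.430 mm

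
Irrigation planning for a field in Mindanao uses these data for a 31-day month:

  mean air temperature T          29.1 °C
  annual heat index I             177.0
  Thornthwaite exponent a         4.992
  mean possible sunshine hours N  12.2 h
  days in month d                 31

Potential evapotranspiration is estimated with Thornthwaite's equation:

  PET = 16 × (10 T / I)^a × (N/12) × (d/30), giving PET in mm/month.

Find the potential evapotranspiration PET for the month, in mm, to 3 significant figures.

10T/I = 10 × 29.1 / 177.0 = 1.6441
(10T/I)^a = 1.6441^4.992 = 11.9650
Uncorrected PET = 16 × 11.9650 = 191.440 mm
Correction = (N/12)(d/30) = (12.2/12)(31/30) = 1.0506
PET = 191.440 × 1.0506 = 201.127 mm/month

201 mm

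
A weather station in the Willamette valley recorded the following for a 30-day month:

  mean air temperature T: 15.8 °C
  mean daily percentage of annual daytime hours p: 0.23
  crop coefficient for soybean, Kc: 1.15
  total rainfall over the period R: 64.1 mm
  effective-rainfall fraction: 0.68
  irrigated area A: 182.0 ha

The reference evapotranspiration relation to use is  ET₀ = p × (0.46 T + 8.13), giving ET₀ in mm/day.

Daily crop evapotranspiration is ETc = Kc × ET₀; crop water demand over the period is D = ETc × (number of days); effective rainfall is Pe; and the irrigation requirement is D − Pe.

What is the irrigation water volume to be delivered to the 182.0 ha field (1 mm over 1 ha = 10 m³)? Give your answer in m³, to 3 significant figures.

143000 m³

ET₀ = 0.23 × (0.46 × 15.8 + 8.13) = 0.23 × 15.398 = 3.5415 mm/d
ETc = Kc × ET₀ = 1.15 × 3.5415 = 4.0727 mm/d
Crop demand D = ETc × 30 d = 4.0727 × 30 = 122.181 mm
Pe = 0.68 × 64.1 = 43.588 mm
D − Pe = 122.181 − 43.588 = 78.593 mm
Volume = 78.593 mm × 182.0 ha × 10 = 143039.3 m³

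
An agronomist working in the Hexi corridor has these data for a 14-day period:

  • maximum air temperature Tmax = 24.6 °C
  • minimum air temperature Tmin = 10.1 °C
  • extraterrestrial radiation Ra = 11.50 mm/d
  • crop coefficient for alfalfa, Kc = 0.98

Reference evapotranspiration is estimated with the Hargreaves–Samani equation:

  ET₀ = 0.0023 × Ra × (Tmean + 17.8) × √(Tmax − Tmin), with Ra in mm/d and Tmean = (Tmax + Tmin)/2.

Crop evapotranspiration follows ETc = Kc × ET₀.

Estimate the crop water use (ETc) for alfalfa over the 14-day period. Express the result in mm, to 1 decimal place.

Tmean = (24.6 + 10.1)/2 = 17.35 °C
ET₀ = 0.0023 × 11.50 × (17.35 + 17.8) × √14.5 = 0.0023 × 11.50 × 35.15 × 3.8079 = 3.5403 mm/d
ETc = Kc × ET₀ = 0.98 × 3.5403 = 3.4695 mm/d
Over 14 days: 3.4695 × 14 = 48.573 mm

48.6 mm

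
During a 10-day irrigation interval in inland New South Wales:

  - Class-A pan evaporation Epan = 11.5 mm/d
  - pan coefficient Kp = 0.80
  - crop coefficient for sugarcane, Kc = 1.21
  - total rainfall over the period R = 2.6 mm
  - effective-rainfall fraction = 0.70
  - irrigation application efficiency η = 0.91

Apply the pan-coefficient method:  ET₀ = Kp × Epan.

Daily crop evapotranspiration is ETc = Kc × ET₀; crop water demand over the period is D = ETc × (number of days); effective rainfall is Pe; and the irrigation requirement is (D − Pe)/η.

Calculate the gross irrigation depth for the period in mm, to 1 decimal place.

ET₀ = 0.80 × 11.5 = 9.2000 mm/d
ETc = Kc × ET₀ = 1.21 × 9.2000 = 11.1320 mm/d
Crop demand D = ETc × 10 d = 11.1320 × 10 = 111.320 mm
Pe = 0.70 × 2.6 = 1.820 mm
D − Pe = 111.320 − 1.820 = 109.500 mm
Gross irrigation = 109.500 / 0.91 = 120.330 mm

120.3 mm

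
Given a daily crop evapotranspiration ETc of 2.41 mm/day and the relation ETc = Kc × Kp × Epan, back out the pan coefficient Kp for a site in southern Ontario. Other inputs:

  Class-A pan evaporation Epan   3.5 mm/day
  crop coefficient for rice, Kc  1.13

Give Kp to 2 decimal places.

ETc = Kc × Kp × Epan  ⇒  Kp = ETc / (Kc × Epan)
Kp = 2.41 / (1.13 × 3.5) = 2.41 / 3.955 = 0.6094

0.61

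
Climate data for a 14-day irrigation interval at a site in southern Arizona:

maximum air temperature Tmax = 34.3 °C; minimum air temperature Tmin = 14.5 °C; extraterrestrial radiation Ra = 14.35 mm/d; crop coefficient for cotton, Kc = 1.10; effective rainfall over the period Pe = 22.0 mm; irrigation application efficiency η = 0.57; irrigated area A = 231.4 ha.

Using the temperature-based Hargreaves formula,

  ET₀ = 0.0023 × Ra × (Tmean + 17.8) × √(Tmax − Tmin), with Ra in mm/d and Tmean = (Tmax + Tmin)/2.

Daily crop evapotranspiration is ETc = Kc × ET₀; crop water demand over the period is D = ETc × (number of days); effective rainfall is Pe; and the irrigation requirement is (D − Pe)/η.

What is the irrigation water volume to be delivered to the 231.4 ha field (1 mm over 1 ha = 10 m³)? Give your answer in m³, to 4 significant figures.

Tmean = (34.3 + 14.5)/2 = 24.40 °C
ET₀ = 0.0023 × 14.35 × (24.40 + 17.8) × √19.8 = 0.0023 × 14.35 × 42.20 × 4.4497 = 6.1976 mm/d
ETc = Kc × ET₀ = 1.10 × 6.1976 = 6.8174 mm/d
Crop demand D = ETc × 14 d = 6.8174 × 14 = 95.444 mm
D − Pe = 95.444 − 22.0 = 73.444 mm
Gross irrigation = 73.444 / 0.57 = 128.849 mm
Volume = 128.849 mm × 231.4 ha × 10 = 298156.6 m³

298200 m³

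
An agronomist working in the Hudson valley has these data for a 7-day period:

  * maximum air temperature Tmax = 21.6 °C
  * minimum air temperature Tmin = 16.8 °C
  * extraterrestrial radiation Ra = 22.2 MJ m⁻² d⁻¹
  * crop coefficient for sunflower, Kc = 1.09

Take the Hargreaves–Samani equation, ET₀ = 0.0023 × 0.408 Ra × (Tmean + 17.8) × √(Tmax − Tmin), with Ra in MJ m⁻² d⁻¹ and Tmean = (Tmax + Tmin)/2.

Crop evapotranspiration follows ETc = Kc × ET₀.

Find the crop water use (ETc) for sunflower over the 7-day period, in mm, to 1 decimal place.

12.9 mm

Tmean = (21.6 + 16.8)/2 = 19.20 °C
0.408 Ra = 0.408 × 22.2 = 9.0576 mm/d equivalent
ET₀ = 0.0023 × 9.0576 × (19.20 + 17.8) × √4.8 = 0.0023 × 9.0576 × 37.00 × 2.1909 = 1.6887 mm/d
ETc = Kc × ET₀ = 1.09 × 1.6887 = 1.8407 mm/d
Over 7 days: 1.8407 × 7 = 12.885 mm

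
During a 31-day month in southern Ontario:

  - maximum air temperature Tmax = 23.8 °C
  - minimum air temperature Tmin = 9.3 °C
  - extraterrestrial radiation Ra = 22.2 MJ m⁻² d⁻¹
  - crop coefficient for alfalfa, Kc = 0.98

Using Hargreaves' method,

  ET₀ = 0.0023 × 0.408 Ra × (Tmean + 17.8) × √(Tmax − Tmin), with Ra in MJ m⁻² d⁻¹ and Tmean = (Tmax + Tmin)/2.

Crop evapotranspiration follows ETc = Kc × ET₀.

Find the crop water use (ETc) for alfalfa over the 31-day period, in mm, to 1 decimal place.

82.8 mm

Tmean = (23.8 + 9.3)/2 = 16.55 °C
0.408 Ra = 0.408 × 22.2 = 9.0576 mm/d equivalent
ET₀ = 0.0023 × 9.0576 × (16.55 + 17.8) × √14.5 = 0.0023 × 9.0576 × 34.35 × 3.8079 = 2.7249 mm/d
ETc = Kc × ET₀ = 0.98 × 2.7249 = 2.6704 mm/d
Over 31 days: 2.6704 × 31 = 82.782 mm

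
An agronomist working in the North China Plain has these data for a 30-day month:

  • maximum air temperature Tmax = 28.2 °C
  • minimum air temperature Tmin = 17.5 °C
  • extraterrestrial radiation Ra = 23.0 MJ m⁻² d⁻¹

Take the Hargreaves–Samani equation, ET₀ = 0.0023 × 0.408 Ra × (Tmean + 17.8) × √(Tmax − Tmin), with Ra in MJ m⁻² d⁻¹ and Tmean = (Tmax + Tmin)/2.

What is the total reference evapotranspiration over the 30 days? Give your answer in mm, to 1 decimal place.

86.1 mm

Tmean = (28.2 + 17.5)/2 = 22.85 °C
0.408 Ra = 0.408 × 23.0 = 9.3840 mm/d equivalent
ET₀ = 0.0023 × 9.3840 × (22.85 + 17.8) × √10.7 = 0.0023 × 9.3840 × 40.65 × 3.2711 = 2.8699 mm/d
Over 30 days: 2.8699 × 30 = 86.097 mm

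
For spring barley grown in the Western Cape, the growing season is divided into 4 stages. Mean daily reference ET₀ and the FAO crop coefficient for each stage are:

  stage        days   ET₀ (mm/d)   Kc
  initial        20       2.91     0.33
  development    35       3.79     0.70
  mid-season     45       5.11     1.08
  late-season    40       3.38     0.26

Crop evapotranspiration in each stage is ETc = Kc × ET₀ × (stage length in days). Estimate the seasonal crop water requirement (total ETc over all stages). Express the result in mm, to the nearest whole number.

initial: 0.33 × 2.91 × 20 = 19.21 mm
development: 0.70 × 3.79 × 35 = 92.86 mm
mid-season: 1.08 × 5.11 × 45 = 248.35 mm
late-season: 0.26 × 3.38 × 40 = 35.15 mm
Seasonal total = 395.57 mm

396 mm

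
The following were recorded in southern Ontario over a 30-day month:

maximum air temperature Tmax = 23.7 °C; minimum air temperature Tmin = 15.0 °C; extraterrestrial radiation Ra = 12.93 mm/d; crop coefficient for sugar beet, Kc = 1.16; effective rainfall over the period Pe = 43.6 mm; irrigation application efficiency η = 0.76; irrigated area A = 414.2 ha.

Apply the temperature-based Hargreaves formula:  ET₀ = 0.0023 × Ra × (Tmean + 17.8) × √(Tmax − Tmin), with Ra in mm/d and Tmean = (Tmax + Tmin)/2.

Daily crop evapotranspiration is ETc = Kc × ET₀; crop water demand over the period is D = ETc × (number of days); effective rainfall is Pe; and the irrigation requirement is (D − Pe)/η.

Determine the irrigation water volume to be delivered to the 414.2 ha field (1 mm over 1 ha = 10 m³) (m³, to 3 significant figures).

Tmean = (23.7 + 15.0)/2 = 19.35 °C
ET₀ = 0.0023 × 12.93 × (19.35 + 17.8) × √8.7 = 0.0023 × 12.93 × 37.15 × 2.9496 = 3.2587 mm/d
ETc = Kc × ET₀ = 1.16 × 3.2587 = 3.7801 mm/d
Crop demand D = ETc × 30 d = 3.7801 × 30 = 113.403 mm
D − Pe = 113.403 − 43.6 = 69.803 mm
Gross irrigation = 69.803 / 0.76 = 91.846 mm
Volume = 91.846 mm × 414.2 ha × 10 = 380426.1 m³

380000 m³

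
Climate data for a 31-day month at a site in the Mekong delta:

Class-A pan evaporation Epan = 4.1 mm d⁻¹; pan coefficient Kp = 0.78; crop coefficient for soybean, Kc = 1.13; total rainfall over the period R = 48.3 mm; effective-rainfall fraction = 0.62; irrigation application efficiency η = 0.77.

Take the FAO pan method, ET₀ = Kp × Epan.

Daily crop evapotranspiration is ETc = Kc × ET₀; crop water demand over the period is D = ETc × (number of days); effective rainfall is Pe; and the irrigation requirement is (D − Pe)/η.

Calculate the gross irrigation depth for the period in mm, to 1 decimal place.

106.6 mm

ET₀ = 0.78 × 4.1 = 3.1980 mm/d
ETc = Kc × ET₀ = 1.13 × 3.1980 = 3.6137 mm/d
Crop demand D = ETc × 31 d = 3.6137 × 31 = 112.025 mm
Pe = 0.62 × 48.3 = 29.946 mm
D − Pe = 112.025 − 29.946 = 82.079 mm
Gross irrigation = 82.079 / 0.77 = 106.596 mm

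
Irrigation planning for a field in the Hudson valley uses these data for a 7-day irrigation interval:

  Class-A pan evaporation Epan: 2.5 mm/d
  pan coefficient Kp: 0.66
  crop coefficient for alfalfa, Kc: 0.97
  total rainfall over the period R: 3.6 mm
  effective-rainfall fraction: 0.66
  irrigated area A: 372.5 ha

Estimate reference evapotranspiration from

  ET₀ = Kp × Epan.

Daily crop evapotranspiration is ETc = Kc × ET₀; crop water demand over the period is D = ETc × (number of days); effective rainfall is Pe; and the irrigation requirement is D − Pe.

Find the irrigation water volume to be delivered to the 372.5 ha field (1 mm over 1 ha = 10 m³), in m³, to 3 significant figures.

32900 m³

ET₀ = 0.66 × 2.5 = 1.6500 mm/d
ETc = Kc × ET₀ = 0.97 × 1.6500 = 1.6005 mm/d
Crop demand D = ETc × 7 d = 1.6005 × 7 = 11.204 mm
Pe = 0.66 × 3.6 = 2.376 mm
D − Pe = 11.204 − 2.376 = 8.828 mm
Volume = 8.828 mm × 372.5 ha × 10 = 32884.3 m³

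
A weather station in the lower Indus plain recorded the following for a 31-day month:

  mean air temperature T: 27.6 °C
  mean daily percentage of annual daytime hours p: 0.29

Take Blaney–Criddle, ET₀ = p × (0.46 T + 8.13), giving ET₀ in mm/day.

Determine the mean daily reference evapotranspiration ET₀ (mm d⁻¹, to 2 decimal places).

6.04 mm d⁻¹

ET₀ = 0.29 × (0.46 × 27.6 + 8.13) = 0.29 × 20.826 = 6.0395 mm/d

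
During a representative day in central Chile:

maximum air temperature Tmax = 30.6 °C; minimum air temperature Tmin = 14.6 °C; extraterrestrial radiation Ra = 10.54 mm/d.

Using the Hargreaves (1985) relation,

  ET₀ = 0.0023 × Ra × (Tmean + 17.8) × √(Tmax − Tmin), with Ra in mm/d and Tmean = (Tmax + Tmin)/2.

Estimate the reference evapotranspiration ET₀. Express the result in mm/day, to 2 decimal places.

3.92 mm/day

Tmean = (30.6 + 14.6)/2 = 22.60 °C
ET₀ = 0.0023 × 10.54 × (22.60 + 17.8) × √16.0 = 0.0023 × 10.54 × 40.40 × 4.0000 = 3.9175 mm/d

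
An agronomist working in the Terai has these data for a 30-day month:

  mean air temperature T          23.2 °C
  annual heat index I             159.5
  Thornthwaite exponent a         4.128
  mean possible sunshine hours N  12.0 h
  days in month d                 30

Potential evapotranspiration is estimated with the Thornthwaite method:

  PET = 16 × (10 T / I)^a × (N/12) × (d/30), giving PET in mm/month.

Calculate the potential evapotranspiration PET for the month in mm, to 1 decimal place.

10T/I = 10 × 23.2 / 159.5 = 1.4545
(10T/I)^a = 1.4545^4.128 = 4.6955
Uncorrected PET = 16 × 4.6955 = 75.128 mm
Correction = (N/12)(d/30) = (12.0/12)(30/30) = 1.0000
PET = 75.128 × 1.0000 = 75.128 mm/month

75.1 mm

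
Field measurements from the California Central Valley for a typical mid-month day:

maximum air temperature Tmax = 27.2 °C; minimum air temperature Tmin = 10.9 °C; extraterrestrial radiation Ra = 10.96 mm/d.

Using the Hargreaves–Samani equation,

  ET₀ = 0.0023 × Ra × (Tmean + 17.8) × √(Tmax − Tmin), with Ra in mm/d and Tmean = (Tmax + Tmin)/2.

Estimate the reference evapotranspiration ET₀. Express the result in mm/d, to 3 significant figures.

Tmean = (27.2 + 10.9)/2 = 19.05 °C
ET₀ = 0.0023 × 10.96 × (19.05 + 17.8) × √16.3 = 0.0023 × 10.96 × 36.85 × 4.0373 = 3.7503 mm/d

3.75 mm/d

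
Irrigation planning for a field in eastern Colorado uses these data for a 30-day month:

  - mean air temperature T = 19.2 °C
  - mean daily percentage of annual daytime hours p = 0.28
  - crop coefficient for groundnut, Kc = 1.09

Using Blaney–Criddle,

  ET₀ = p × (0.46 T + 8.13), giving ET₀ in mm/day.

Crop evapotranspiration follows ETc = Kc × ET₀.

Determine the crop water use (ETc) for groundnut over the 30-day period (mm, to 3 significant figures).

ET₀ = 0.28 × (0.46 × 19.2 + 8.13) = 0.28 × 16.962 = 4.7494 mm/d
ETc = Kc × ET₀ = 1.09 × 4.7494 = 5.1768 mm/d
Over 30 days: 5.1768 × 30 = 155.304 mm

155 mm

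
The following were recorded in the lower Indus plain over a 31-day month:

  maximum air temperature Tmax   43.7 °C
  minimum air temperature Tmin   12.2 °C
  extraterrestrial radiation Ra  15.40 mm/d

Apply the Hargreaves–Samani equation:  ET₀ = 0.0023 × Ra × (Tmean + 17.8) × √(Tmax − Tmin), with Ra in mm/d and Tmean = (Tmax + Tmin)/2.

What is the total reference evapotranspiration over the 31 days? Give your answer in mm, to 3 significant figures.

Tmean = (43.7 + 12.2)/2 = 27.95 °C
ET₀ = 0.0023 × 15.40 × (27.95 + 17.8) × √31.5 = 0.0023 × 15.40 × 45.75 × 5.6125 = 9.0949 mm/d
Over 31 days: 9.0949 × 31 = 281.942 mm

282 mm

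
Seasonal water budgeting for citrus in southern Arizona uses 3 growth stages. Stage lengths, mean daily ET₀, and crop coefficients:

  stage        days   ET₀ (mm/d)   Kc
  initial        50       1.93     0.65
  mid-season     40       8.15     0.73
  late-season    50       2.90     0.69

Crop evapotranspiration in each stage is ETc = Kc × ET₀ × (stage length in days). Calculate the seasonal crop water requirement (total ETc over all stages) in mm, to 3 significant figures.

initial: 0.65 × 1.93 × 50 = 62.73 mm
mid-season: 0.73 × 8.15 × 40 = 237.98 mm
late-season: 0.69 × 2.90 × 50 = 100.05 mm
Seasonal total = 400.76 mm

401 mm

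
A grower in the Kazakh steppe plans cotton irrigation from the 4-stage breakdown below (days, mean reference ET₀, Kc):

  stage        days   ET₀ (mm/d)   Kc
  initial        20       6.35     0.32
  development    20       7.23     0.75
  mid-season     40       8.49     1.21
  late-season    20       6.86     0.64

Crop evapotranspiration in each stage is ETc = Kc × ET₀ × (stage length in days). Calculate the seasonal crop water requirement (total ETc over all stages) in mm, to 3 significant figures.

initial: 0.32 × 6.35 × 20 = 40.64 mm
development: 0.75 × 7.23 × 20 = 108.45 mm
mid-season: 1.21 × 8.49 × 40 = 410.92 mm
late-season: 0.64 × 6.86 × 20 = 87.81 mm
Seasonal total = 647.82 mm

648 mm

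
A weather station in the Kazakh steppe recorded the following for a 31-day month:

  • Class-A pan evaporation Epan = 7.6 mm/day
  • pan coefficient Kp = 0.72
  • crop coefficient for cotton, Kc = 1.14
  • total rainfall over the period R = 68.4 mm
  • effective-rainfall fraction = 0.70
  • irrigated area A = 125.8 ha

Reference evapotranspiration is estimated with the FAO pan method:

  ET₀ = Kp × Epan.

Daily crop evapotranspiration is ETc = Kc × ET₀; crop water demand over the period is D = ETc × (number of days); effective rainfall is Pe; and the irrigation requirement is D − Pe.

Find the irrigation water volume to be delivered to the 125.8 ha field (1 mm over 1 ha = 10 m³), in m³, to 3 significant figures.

183000 m³

ET₀ = 0.72 × 7.6 = 5.4720 mm/d
ETc = Kc × ET₀ = 1.14 × 5.4720 = 6.2381 mm/d
Crop demand D = ETc × 31 d = 6.2381 × 31 = 193.381 mm
Pe = 0.70 × 68.4 = 47.880 mm
D − Pe = 193.381 − 47.880 = 145.501 mm
Volume = 145.501 mm × 125.8 ha × 10 = 183040.3 m³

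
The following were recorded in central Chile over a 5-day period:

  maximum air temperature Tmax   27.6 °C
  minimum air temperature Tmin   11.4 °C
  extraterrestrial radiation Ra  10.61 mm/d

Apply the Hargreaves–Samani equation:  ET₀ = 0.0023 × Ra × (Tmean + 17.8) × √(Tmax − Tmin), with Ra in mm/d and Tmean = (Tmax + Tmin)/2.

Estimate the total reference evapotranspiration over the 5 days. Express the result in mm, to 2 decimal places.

Tmean = (27.6 + 11.4)/2 = 19.50 °C
ET₀ = 0.0023 × 10.61 × (19.50 + 17.8) × √16.2 = 0.0023 × 10.61 × 37.30 × 4.0249 = 3.6636 mm/d
Over 5 days: 3.6636 × 5 = 18.318 mm

18.32 mm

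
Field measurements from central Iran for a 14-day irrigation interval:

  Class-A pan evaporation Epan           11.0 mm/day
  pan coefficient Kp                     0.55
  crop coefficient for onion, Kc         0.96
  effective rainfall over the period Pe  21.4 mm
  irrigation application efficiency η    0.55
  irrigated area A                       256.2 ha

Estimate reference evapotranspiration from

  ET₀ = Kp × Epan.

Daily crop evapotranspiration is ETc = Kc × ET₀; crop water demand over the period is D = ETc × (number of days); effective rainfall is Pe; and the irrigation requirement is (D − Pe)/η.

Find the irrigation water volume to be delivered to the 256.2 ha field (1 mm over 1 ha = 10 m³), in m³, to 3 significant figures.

ET₀ = 0.55 × 11.0 = 6.0500 mm/d
ETc = Kc × ET₀ = 0.96 × 6.0500 = 5.8080 mm/d
Crop demand D = ETc × 14 d = 5.8080 × 14 = 81.312 mm
D − Pe = 81.312 − 21.4 = 59.912 mm
Gross irrigation = 59.912 / 0.55 = 108.931 mm
Volume = 108.931 mm × 256.2 ha × 10 = 279081.2 m³

279000 m³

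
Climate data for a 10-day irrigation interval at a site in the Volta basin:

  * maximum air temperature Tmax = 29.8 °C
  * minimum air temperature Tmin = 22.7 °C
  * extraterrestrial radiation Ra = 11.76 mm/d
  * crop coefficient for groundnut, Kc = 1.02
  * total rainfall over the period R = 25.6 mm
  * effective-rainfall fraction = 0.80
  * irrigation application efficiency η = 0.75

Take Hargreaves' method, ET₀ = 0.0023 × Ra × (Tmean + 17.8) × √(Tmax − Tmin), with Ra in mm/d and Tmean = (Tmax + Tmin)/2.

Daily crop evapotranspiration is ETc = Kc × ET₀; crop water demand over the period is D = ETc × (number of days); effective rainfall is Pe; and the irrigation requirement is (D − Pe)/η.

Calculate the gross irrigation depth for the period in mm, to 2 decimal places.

Tmean = (29.8 + 22.7)/2 = 26.25 °C
ET₀ = 0.0023 × 11.76 × (26.25 + 17.8) × √7.1 = 0.0023 × 11.76 × 44.05 × 2.6646 = 3.1748 mm/d
ETc = Kc × ET₀ = 1.02 × 3.1748 = 3.2383 mm/d
Crop demand D = ETc × 10 d = 3.2383 × 10 = 32.383 mm
Pe = 0.80 × 25.6 = 20.480 mm
D − Pe = 32.383 − 20.480 = 11.903 mm
Gross irrigation = 11.903 / 0.75 = 15.871 mm

15.87 mm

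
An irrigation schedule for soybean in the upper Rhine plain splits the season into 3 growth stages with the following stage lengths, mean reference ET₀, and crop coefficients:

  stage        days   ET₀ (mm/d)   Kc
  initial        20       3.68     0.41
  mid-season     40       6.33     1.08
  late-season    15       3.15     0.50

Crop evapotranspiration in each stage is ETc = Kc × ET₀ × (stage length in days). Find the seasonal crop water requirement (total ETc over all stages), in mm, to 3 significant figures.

327 mm

initial: 0.41 × 3.68 × 20 = 30.18 mm
mid-season: 1.08 × 6.33 × 40 = 273.46 mm
late-season: 0.50 × 3.15 × 15 = 23.63 mm
Seasonal total = 327.27 mm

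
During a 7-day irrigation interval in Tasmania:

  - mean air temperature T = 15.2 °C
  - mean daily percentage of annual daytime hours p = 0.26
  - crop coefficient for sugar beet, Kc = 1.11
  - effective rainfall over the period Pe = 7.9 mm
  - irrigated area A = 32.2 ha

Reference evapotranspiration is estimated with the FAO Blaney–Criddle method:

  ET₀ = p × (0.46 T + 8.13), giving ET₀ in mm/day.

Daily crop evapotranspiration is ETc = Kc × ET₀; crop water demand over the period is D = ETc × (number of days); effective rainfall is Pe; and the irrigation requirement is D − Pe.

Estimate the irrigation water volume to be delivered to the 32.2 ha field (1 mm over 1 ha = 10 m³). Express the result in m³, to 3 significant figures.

7290 m³

ET₀ = 0.26 × (0.46 × 15.2 + 8.13) = 0.26 × 15.122 = 3.9317 mm/d
ETc = Kc × ET₀ = 1.11 × 3.9317 = 4.3642 mm/d
Crop demand D = ETc × 7 d = 4.3642 × 7 = 30.549 mm
D − Pe = 30.549 − 7.9 = 22.649 mm
Volume = 22.649 mm × 32.2 ha × 10 = 7293.0 m³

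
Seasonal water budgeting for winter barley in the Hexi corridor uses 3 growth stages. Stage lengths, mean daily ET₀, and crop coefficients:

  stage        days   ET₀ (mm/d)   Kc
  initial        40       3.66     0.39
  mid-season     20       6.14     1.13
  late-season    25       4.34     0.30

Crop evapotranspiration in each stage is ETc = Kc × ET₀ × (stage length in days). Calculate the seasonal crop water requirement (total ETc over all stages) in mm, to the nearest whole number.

initial: 0.39 × 3.66 × 40 = 57.10 mm
mid-season: 1.13 × 6.14 × 20 = 138.76 mm
late-season: 0.30 × 4.34 × 25 = 32.55 mm
Seasonal total = 228.41 mm

228 mm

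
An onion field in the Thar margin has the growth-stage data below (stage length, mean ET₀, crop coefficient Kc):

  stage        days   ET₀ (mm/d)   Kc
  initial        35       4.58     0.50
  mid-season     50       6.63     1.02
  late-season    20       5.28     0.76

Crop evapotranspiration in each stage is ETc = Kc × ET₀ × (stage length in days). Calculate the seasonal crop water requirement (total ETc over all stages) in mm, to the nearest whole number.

499 mm

initial: 0.50 × 4.58 × 35 = 80.15 mm
mid-season: 1.02 × 6.63 × 50 = 338.13 mm
late-season: 0.76 × 5.28 × 20 = 80.26 mm
Seasonal total = 498.54 mm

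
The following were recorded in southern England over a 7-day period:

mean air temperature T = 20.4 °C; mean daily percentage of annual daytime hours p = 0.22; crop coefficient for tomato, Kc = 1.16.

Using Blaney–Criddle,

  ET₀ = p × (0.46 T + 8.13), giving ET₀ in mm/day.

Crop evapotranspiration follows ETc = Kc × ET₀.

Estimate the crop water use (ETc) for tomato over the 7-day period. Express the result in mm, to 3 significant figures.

31.3 mm

ET₀ = 0.22 × (0.46 × 20.4 + 8.13) = 0.22 × 17.514 = 3.8531 mm/d
ETc = Kc × ET₀ = 1.16 × 3.8531 = 4.4696 mm/d
Over 7 days: 4.4696 × 7 = 31.287 mm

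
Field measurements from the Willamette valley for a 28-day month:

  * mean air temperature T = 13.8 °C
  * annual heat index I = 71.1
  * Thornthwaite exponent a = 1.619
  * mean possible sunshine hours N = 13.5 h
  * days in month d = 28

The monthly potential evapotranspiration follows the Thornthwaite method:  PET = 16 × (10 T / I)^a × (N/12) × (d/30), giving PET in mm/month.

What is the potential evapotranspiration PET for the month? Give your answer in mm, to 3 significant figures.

10T/I = 10 × 13.8 / 71.1 = 1.9409
(10T/I)^a = 1.9409^1.619 = 2.9260
Uncorrected PET = 16 × 2.9260 = 46.816 mm
Correction = (N/12)(d/30) = (13.5/12)(28/30) = 1.0500
PET = 46.816 × 1.0500 = 49.157 mm/month

49.2 mm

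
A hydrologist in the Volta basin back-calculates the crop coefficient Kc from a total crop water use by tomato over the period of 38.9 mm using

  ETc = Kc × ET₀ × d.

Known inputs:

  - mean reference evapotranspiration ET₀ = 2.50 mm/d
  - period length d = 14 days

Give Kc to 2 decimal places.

1.11

ETc = Kc × ET₀ × d  ⇒  Kc = ETc / (ET₀ × d)
Kc = 38.9 / (2.50 × 14) = 38.9 / 35.00 = 1.1114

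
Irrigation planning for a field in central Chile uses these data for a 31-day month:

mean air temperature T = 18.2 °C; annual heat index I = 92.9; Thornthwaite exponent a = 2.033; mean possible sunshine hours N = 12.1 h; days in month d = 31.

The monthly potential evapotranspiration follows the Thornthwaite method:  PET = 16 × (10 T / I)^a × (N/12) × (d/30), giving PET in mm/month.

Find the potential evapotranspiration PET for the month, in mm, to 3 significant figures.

65.4 mm

10T/I = 10 × 18.2 / 92.9 = 1.9591
(10T/I)^a = 1.9591^2.033 = 3.9242
Uncorrected PET = 16 × 3.9242 = 62.787 mm
Correction = (N/12)(d/30) = (12.1/12)(31/30) = 1.0419
PET = 62.787 × 1.0419 = 65.418 mm/month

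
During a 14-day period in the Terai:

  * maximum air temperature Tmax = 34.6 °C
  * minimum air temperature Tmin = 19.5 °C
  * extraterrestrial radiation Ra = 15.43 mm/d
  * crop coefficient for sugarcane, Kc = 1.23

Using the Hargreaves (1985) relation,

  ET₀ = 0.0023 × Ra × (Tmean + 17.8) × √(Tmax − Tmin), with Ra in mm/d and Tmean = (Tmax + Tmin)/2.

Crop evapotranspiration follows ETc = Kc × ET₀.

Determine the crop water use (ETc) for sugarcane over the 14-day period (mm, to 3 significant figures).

Tmean = (34.6 + 19.5)/2 = 27.05 °C
ET₀ = 0.0023 × 15.43 × (27.05 + 17.8) × √15.1 = 0.0023 × 15.43 × 44.85 × 3.8859 = 6.1851 mm/d
ETc = Kc × ET₀ = 1.23 × 6.1851 = 7.6077 mm/d
Over 14 days: 7.6077 × 14 = 106.508 mm

107 mm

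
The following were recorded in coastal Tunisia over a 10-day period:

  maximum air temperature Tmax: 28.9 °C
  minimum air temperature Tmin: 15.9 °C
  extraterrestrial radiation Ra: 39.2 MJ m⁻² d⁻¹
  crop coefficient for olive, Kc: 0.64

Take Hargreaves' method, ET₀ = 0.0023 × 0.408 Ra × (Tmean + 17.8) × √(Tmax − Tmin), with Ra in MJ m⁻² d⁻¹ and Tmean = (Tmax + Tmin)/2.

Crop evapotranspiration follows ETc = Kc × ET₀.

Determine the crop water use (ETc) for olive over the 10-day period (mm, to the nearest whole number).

34 mm

Tmean = (28.9 + 15.9)/2 = 22.40 °C
0.408 Ra = 0.408 × 39.2 = 15.9936 mm/d equivalent
ET₀ = 0.0023 × 15.9936 × (22.40 + 17.8) × √13.0 = 0.0023 × 15.9936 × 40.20 × 3.6056 = 5.3318 mm/d
ETc = Kc × ET₀ = 0.64 × 5.3318 = 3.4124 mm/d
Over 10 days: 3.4124 × 10 = 34.124 mm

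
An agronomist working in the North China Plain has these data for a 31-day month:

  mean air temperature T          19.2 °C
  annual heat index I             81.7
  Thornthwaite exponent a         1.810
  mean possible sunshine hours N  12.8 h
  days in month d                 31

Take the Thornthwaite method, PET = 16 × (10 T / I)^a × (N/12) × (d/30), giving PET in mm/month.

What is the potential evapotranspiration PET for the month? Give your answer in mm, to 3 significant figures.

10T/I = 10 × 19.2 / 81.7 = 2.3501
(10T/I)^a = 2.3501^1.810 = 4.6953
Uncorrected PET = 16 × 4.6953 = 75.125 mm
Correction = (N/12)(d/30) = (12.8/12)(31/30) = 1.1022
PET = 75.125 × 1.1022 = 82.803 mm/month

82.8 mm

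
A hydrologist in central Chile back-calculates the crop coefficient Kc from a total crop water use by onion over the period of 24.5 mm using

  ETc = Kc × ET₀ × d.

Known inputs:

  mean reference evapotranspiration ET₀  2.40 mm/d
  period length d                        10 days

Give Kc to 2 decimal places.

1.02

ETc = Kc × ET₀ × d  ⇒  Kc = ETc / (ET₀ × d)
Kc = 24.5 / (2.40 × 10) = 24.5 / 24.00 = 1.0208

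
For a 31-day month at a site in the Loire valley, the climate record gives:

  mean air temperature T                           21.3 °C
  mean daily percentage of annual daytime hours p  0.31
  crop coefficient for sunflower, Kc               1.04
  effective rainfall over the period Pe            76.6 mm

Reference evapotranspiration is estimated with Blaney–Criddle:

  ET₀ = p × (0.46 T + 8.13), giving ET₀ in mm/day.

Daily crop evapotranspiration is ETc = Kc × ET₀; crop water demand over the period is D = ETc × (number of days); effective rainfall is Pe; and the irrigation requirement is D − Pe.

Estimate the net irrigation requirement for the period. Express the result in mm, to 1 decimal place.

ET₀ = 0.31 × (0.46 × 21.3 + 8.13) = 0.31 × 17.928 = 5.5577 mm/d
ETc = Kc × ET₀ = 1.04 × 5.5577 = 5.7800 mm/d
Crop demand D = ETc × 31 d = 5.7800 × 31 = 179.180 mm
D − Pe = 179.180 − 76.6 = 102.580 mm

102.6 mm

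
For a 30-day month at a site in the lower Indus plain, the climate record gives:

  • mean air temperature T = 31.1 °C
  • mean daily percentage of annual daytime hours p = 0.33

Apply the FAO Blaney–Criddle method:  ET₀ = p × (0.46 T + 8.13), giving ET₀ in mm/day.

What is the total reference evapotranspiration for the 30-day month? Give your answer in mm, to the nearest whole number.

ET₀ = 0.33 × (0.46 × 31.1 + 8.13) = 0.33 × 22.436 = 7.4039 mm/d
Monthly total = 7.4039 × 30 = 222.117 mm

222 mm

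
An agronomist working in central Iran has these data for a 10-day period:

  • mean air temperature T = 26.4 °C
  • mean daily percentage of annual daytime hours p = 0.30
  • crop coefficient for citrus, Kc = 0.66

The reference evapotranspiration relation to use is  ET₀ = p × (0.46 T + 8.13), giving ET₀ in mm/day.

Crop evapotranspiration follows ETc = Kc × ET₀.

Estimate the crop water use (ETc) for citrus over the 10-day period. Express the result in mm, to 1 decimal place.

40.1 mm

ET₀ = 0.30 × (0.46 × 26.4 + 8.13) = 0.30 × 20.274 = 6.0822 mm/d
ETc = Kc × ET₀ = 0.66 × 6.0822 = 4.0143 mm/d
Over 10 days: 4.0143 × 10 = 40.143 mm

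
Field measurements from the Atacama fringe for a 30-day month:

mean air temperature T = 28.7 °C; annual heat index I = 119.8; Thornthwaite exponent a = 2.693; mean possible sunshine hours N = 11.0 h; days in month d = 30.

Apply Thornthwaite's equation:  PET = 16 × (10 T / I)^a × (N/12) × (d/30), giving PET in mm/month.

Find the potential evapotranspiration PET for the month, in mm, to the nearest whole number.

10T/I = 10 × 28.7 / 119.8 = 2.3957
(10T/I)^a = 2.3957^2.693 = 10.5151
Uncorrected PET = 16 × 10.5151 = 168.242 mm
Correction = (N/12)(d/30) = (11.0/12)(30/30) = 0.9167
PET = 168.242 × 0.9167 = 154.227 mm/month

154 mm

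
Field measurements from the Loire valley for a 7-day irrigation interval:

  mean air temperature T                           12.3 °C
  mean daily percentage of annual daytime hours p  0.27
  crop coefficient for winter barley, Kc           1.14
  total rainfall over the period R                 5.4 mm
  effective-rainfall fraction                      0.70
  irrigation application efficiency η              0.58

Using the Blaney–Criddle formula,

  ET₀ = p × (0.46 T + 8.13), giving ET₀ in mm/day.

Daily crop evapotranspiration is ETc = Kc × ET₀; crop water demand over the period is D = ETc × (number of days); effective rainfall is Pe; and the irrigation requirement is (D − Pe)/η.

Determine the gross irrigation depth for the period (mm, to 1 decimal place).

44.7 mm

ET₀ = 0.27 × (0.46 × 12.3 + 8.13) = 0.27 × 13.788 = 3.7228 mm/d
ETc = Kc × ET₀ = 1.14 × 3.7228 = 4.2440 mm/d
Crop demand D = ETc × 7 d = 4.2440 × 7 = 29.708 mm
Pe = 0.70 × 5.4 = 3.780 mm
D − Pe = 29.708 − 3.780 = 25.928 mm
Gross irrigation = 25.928 / 0.58 = 44.703 mm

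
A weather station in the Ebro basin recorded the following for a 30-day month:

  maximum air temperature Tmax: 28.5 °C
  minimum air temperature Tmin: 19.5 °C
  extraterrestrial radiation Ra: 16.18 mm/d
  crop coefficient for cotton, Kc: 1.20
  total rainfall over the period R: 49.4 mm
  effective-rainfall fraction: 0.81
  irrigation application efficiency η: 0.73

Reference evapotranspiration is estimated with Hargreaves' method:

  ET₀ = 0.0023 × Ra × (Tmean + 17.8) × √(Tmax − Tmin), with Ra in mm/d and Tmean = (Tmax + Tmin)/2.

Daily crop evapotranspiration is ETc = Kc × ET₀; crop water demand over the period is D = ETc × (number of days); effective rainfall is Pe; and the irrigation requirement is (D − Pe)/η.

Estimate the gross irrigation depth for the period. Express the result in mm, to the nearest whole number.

Tmean = (28.5 + 19.5)/2 = 24.00 °C
ET₀ = 0.0023 × 16.18 × (24.00 + 17.8) × √9.0 = 0.0023 × 16.18 × 41.80 × 3.0000 = 4.6666 mm/d
ETc = Kc × ET₀ = 1.20 × 4.6666 = 5.5999 mm/d
Crop demand D = ETc × 30 d = 5.5999 × 30 = 167.997 mm
Pe = 0.81 × 49.4 = 40.014 mm
D − Pe = 167.997 − 40.014 = 127.983 mm
Gross irrigation = 127.983 / 0.73 = 175.319 mm

175 mm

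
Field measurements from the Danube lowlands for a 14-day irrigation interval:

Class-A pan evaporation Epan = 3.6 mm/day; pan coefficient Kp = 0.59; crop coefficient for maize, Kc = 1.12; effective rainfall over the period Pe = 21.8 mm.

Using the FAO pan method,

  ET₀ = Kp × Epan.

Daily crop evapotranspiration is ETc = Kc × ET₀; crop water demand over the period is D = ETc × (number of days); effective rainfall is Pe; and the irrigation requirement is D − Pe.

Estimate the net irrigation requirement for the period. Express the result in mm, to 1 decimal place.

ET₀ = 0.59 × 3.6 = 2.1240 mm/d
ETc = Kc × ET₀ = 1.12 × 2.1240 = 2.3789 mm/d
Crop demand D = ETc × 14 d = 2.3789 × 14 = 33.305 mm
D − Pe = 33.305 − 21.8 = 11.505 mm

11.5 mm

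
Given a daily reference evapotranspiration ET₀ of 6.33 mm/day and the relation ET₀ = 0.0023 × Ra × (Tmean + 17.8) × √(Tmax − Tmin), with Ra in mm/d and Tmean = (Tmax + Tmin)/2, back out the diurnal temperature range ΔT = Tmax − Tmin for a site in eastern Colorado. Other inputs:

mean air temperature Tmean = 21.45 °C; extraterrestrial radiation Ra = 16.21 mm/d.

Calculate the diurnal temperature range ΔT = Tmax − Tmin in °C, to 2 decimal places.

√ΔT = ET₀ / [0.0023 × Ra × (Tmean+17.8)] = 6.33 / (0.0023 × 16.21 × 39.25) = 4.3257
ΔT = 4.3257² = 18.712 °C

18.71 °C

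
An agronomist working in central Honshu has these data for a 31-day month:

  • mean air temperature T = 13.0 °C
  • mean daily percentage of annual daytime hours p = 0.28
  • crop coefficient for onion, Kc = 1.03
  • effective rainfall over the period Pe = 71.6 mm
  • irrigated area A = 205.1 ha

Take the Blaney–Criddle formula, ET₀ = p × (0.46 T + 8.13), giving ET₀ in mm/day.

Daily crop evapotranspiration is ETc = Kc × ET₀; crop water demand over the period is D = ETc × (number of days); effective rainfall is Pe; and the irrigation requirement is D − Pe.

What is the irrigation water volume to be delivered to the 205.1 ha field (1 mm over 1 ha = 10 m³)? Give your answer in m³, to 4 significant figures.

111900 m³

ET₀ = 0.28 × (0.46 × 13.0 + 8.13) = 0.28 × 14.110 = 3.9508 mm/d
ETc = Kc × ET₀ = 1.03 × 3.9508 = 4.0693 mm/d
Crop demand D = ETc × 31 d = 4.0693 × 31 = 126.148 mm
D − Pe = 126.148 − 71.6 = 54.548 mm
Volume = 54.548 mm × 205.1 ha × 10 = 111877.9 m³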